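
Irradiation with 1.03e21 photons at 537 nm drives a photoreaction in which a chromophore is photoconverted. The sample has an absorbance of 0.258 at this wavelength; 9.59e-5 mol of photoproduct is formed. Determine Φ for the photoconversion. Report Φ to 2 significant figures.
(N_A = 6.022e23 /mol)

Φ = 0.13

Moles of photons: 1.03e21 / 6.022e23 = 0.001710 mol.
Fraction absorbed: 1 − 10^(−0.258) = 0.4479.
Photons absorbed: 0.4479 × 0.001710 = 7.659e-4 mol.
Φ = 9.59e-5 mol / 7.659e-4 mol photons = 0.13.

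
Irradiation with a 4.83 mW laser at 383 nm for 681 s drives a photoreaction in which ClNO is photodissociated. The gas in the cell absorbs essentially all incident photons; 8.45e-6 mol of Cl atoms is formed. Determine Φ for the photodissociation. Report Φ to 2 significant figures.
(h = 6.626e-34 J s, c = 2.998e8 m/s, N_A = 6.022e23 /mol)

Φ = 0.80

Photon energy at 383 nm: hc/λ = (6.626e-34)(2.998e8)/(383e-9) = 5.187e-19 J.
Energy delivered: (4.83 mW)(681 s) = 3.289 J.
Photons incident: 3.289 / 5.187e-19 = 6.341e18, i.e. 6.341e18/6.022e23 = 1.053e-5 mol.
Φ = 8.45e-6 mol / 1.053e-5 mol photons = 0.80.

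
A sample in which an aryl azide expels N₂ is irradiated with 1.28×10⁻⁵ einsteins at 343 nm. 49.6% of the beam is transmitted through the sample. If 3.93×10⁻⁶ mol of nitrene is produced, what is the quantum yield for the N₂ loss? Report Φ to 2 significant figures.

Φ = 0.61

Fraction absorbed: 1 − 49.6/100 = 0.5040.
Photons absorbed: 0.5040 × 1.28×10⁻⁵ = 6.451×10⁻⁶ mol.
Φ = 3.93×10⁻⁶ mol / 6.451×10⁻⁶ mol photons = 0.61.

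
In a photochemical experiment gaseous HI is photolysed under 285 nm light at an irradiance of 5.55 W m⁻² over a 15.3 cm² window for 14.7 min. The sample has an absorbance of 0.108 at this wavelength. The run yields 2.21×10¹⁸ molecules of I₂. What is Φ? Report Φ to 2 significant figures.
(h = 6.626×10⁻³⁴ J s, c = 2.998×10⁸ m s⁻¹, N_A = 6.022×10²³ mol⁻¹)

Product: 2.21×10¹⁸ / 6.022×10²³ = 3.670×10⁻⁶ mol.
Photon energy at 285 nm: hc/λ = (6.626×10⁻³⁴)(2.998×10⁸)/(285×10⁻⁹) = 6.970×10⁻¹⁹ J.
Energy delivered: (5.55 W m⁻²)(15.3×10⁻⁴ m²)(882 s) = 7.490 J.
Photons incident: 7.490 / 6.970×10⁻¹⁹ = 1.075×10¹⁹, i.e. 1.075×10¹⁹/6.022×10²³ = 1.785×10⁻⁵ mol.
Fraction absorbed: 1 − 10^(−0.108) = 0.2202.
Photons absorbed: 0.2202 × 1.785×10⁻⁵ = 3.931×10⁻⁶ mol.
Φ = 3.670×10⁻⁶ mol / 3.931×10⁻⁶ mol photons = 0.93.

Φ = 0.93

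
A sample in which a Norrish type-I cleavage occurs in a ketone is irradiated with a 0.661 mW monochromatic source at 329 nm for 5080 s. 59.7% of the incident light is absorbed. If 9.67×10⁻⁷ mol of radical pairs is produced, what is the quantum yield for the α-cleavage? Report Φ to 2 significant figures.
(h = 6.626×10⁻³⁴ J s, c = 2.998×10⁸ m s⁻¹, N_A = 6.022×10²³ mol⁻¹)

Photon energy at 329 nm: hc/λ = (6.626×10⁻³⁴)(2.998×10⁸)/(329×10⁻⁹) = 6.038×10⁻¹⁹ J.
Energy delivered: (0.661 mW)(5080 s) = 3.358 J.
Photons incident: 3.358 / 6.038×10⁻¹⁹ = 5.561×10¹⁸, i.e. 5.561×10¹⁸/6.022×10²³ = 9.234×10⁻⁶ mol.
Photons absorbed: 0.597 × 9.234×10⁻⁶ = 5.513×10⁻⁶ mol.
Φ = 9.67×10⁻⁷ mol / 5.513×10⁻⁶ mol photons = 0.18.

Φ = 0.18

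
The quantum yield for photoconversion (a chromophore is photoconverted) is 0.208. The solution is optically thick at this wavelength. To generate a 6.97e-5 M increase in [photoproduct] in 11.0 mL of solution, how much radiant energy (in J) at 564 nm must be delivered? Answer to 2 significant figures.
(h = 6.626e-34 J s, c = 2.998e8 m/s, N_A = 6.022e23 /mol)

Product: (6.97e-5 M)(0.011 L) = 7.667e-7 mol.
Photons that must be absorbed: 7.667e-7 / 0.208 = 3.686e-6 mol.
Photon energy: hc/λ = 3.522e-19 J; per mole, 2.121e5 J mol⁻¹.
Energy required: 3.686e-6 × 2.121e5 = 0.78 J.

0.78 J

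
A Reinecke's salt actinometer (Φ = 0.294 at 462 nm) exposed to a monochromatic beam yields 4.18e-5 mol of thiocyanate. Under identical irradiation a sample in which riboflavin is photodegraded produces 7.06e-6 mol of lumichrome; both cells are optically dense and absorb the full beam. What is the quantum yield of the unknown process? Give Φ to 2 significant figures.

Φ = 0.050

Photons absorbed by the actinometer: 4.18e-5 / 0.294 = 1.422e-4 mol.
Φ(unknown) = 7.06e-6 / 1.422e-4 = 0.050.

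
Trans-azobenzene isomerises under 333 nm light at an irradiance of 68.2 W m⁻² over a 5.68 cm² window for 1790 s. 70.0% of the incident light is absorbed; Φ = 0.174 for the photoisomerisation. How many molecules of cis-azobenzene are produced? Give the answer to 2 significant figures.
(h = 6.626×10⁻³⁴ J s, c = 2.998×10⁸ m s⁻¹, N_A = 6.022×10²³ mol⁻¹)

1.4×10¹⁹ molecules

Photon energy at 333 nm: hc/λ = (6.626×10⁻³⁴)(2.998×10⁸)/(333×10⁻⁹) = 5.965×10⁻¹⁹ J.
Energy delivered: (68.2 W m⁻²)(5.68×10⁻⁴ m²)(1790 s) = 69.34 J.
Photons incident: 69.34 / 5.965×10⁻¹⁹ = 1.162×10²⁰, i.e. 1.162×10²⁰/6.022×10²³ = 1.930×10⁻⁴ mol.
Photons absorbed: 0.700 × 1.930×10⁻⁴ = 1.351×10⁻⁴ mol.
Product: Φ × n_abs = 0.174 × 1.351×10⁻⁴ = 2.351×10⁻⁵ mol.
As a count: 2.351×10⁻⁵ × 6.022×10²³ = 1.4×10¹⁹.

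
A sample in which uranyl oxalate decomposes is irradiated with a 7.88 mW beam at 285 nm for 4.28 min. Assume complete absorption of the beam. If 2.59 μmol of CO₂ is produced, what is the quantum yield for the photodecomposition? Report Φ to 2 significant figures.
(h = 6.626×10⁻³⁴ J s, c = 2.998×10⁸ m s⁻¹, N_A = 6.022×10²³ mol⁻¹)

Φ = 0.54

Product: 2.59 μmol = 2.59×10⁻⁶ mol.
Photon energy at 285 nm: hc/λ = (6.626×10⁻³⁴)(2.998×10⁸)/(285×10⁻⁹) = 6.970×10⁻¹⁹ J.
Energy delivered: (7.88 mW)(256.8 s) = 2.024 J.
Photons incident: 2.024 / 6.970×10⁻¹⁹ = 2.904×10¹⁸, i.e. 2.904×10¹⁸/6.022×10²³ = 4.822×10⁻⁶ mol.
Φ = 2.59×10⁻⁶ mol / 4.822×10⁻⁶ mol photons = 0.54.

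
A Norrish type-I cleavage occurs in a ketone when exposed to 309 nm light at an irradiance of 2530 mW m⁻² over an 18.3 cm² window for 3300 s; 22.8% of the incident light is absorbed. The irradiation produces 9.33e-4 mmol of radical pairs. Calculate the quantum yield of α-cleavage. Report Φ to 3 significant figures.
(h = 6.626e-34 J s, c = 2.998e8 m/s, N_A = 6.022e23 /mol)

Φ = 0.104

Product: 9.33e-4 mmol = 9.33e-7 mol.
Photon energy at 309 nm: hc/λ = (6.626e-34)(2.998e8)/(309e-9) = 6.429e-19 J.
Energy delivered: (2530 mW m⁻²)(18.3e-4 m²)(3300 s) = 15.28 J.
Photons incident: 15.28 / 6.429e-19 = 2.377e19, i.e. 2.377e19/6.022e23 = 3.947e-5 mol.
Photons absorbed: 0.228 × 3.947e-5 = 8.999e-6 mol.
Φ = 9.33e-7 mol / 8.999e-6 mol photons = 0.104.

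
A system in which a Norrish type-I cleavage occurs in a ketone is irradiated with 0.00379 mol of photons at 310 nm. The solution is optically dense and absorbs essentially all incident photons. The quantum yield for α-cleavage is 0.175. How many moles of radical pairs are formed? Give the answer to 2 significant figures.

6.6e-4 mol

Product: Φ × n_abs = 0.175 × 0.00379 = 6.633e-4 mol.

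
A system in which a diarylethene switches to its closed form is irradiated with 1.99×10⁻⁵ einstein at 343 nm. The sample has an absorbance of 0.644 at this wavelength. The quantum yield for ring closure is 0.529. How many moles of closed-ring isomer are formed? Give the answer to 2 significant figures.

Fraction absorbed: 1 − 10^(−0.644) = 0.7730.
Photons absorbed: 0.7730 × 1.99×10⁻⁵ = 1.538×10⁻⁵ mol.
Product: Φ × n_abs = 0.529 × 1.538×10⁻⁵ = 8.136×10⁻⁶ mol.

8.1×10⁻⁶ mol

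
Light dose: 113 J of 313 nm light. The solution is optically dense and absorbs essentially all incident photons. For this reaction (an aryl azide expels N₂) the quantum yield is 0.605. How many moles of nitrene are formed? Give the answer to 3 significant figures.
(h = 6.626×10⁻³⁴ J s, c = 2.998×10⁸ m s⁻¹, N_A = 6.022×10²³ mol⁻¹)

1.79×10⁻⁴ mol

Photon energy at 313 nm: hc/λ = (6.626×10⁻³⁴)(2.998×10⁸)/(313×10⁻⁹) = 6.347×10⁻¹⁹ J.
Photons incident: 113 / 6.347×10⁻¹⁹ = 1.780×10²⁰, i.e. 1.780×10²⁰/6.022×10²³ = 2.956×10⁻⁴ mol.
Product: Φ × n_abs = 0.605 × 2.956×10⁻⁴ = 1.788×10⁻⁴ mol.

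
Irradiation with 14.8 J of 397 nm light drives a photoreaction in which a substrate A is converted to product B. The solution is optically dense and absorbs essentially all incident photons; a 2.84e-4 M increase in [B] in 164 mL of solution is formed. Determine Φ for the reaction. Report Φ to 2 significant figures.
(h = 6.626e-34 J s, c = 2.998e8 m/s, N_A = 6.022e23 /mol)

Product: (2.84e-4 M)(0.164 L) = 4.658e-5 mol.
Photon energy at 397 nm: hc/λ = (6.626e-34)(2.998e8)/(397e-9) = 5.004e-19 J.
Photons incident: 14.8 / 5.004e-19 = 2.958e19, i.e. 2.958e19/6.022e23 = 4.912e-5 mol.
Φ = 4.658e-5 mol / 4.912e-5 mol photons = 0.95.

Φ = 0.95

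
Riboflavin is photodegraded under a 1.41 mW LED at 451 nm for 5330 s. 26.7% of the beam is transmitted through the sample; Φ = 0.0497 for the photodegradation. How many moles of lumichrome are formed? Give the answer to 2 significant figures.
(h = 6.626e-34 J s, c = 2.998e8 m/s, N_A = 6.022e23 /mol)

Photon energy at 451 nm: hc/λ = (6.626e-34)(2.998e8)/(451e-9) = 4.405e-19 J.
Energy delivered: (1.41 mW)(5330 s) = 7.515 J.
Photons incident: 7.515 / 4.405e-19 = 1.706e19, i.e. 1.706e19/6.022e23 = 2.833e-5 mol.
Fraction absorbed: 1 − 26.7/100 = 0.7330.
Photons absorbed: 0.7330 × 2.833e-5 = 2.077e-5 mol.
Product: Φ × n_abs = 0.0497 × 2.077e-5 = 1.032e-6 mol.

1.0e-6 mol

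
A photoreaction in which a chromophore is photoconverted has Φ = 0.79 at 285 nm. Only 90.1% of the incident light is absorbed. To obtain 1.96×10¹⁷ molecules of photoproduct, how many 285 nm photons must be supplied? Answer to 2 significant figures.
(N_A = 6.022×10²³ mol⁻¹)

Product: 1.96×10¹⁷ / 6.022×10²³ = 3.255×10⁻⁷ mol.
Photons that must be absorbed: 3.255×10⁻⁷ / 0.79 = 4.120×10⁻⁷ mol.
Incident photons needed: 4.120×10⁻⁷ / 0.901 = 4.573×10⁻⁷ mol.
Photon count: 4.573×10⁻⁷ × 6.022×10²³ = 2.8×10¹⁷.

2.8×10¹⁷ photons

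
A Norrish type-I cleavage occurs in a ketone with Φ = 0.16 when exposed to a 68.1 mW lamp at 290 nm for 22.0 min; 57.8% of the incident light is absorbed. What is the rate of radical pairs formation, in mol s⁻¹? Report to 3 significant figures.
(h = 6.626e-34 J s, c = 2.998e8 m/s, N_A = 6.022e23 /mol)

1.53e-8 mol s⁻¹

Photon energy at 290 nm: hc/λ = (6.626e-34)(2.998e8)/(290e-9) = 6.850e-19 J.
Energy delivered: (68.1 mW)(1320 s) = 89.89 J.
Photons incident: 89.89 / 6.850e-19 = 1.312e20, i.e. 1.312e20/6.022e23 = 2.179e-4 mol.
Photons absorbed: 0.578 × 2.179e-4 = 1.259e-4 mol.
Product formed: 0.16 × 1.259e-4 = 2.014e-5 mol.
Rate: 2.014e-5 / 1320 s = 1.53e-8 mol s⁻¹.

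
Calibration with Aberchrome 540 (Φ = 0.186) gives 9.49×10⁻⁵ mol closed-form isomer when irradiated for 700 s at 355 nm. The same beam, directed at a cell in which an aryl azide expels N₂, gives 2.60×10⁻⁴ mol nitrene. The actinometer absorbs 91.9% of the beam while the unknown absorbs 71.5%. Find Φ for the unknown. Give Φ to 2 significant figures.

Φ = 0.65

Photons absorbed by the actinometer: 9.49×10⁻⁵ / 0.186 = 5.102×10⁻⁴ mol.
Incident flux: 5.102×10⁻⁴ / 0.919 = 5.552×10⁻⁴ einstein.
Absorbed by unknown: 0.715 × 5.552×10⁻⁴ = 3.970×10⁻⁴ mol.
Φ(unknown) = 2.60×10⁻⁴ / 3.970×10⁻⁴ = 0.65.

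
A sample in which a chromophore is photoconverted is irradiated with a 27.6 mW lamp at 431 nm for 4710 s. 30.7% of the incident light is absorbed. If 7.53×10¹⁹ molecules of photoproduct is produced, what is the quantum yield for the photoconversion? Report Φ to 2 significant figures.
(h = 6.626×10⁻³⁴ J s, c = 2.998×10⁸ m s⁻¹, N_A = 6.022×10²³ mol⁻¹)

Φ = 0.87

Product: 7.53×10¹⁹ / 6.022×10²³ = 1.250×10⁻⁴ mol.
Photon energy at 431 nm: hc/λ = (6.626×10⁻³⁴)(2.998×10⁸)/(431×10⁻⁹) = 4.609×10⁻¹⁹ J.
Energy delivered: (27.6 mW)(4710 s) = 130.0 J.
Photons incident: 130.0 / 4.609×10⁻¹⁹ = 2.821×10²⁰, i.e. 2.821×10²⁰/6.022×10²³ = 4.684×10⁻⁴ mol.
Photons absorbed: 0.307 × 4.684×10⁻⁴ = 1.438×10⁻⁴ mol.
Φ = 1.250×10⁻⁴ mol / 1.438×10⁻⁴ mol photons = 0.87.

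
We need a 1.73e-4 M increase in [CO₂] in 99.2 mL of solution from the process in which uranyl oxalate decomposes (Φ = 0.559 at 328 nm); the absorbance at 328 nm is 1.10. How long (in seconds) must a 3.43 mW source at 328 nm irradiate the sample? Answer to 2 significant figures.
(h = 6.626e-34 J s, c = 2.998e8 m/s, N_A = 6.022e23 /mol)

Product: (1.73e-4 M)(0.0992 L) = 1.716e-5 mol.
Photons that must be absorbed: 1.716e-5 / 0.559 = 3.070e-5 mol.
Fraction absorbed: 1 − 10^(−1.10) = 0.9206.
Incident photons needed: 3.070e-5 / 0.9206 = 3.335e-5 mol.
Photon energy: hc/λ = 6.056e-19 J; per mole, 3.647e5 J mol⁻¹.
Energy required: 3.335e-5 × 3.647e5 = 12.16 J.
Time: 12.16 J / 0.00343 W = 3500 s.

t ≈ 3500 s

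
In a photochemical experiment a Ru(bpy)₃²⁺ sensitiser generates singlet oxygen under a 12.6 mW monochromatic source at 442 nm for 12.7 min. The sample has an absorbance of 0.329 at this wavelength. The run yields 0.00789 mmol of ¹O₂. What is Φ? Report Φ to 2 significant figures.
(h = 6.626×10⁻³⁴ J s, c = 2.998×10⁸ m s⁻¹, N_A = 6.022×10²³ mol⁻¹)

Φ = 0.42

Product: 0.00789 mmol = 7.89×10⁻⁶ mol.
Photon energy at 442 nm: hc/λ = (6.626×10⁻³⁴)(2.998×10⁸)/(442×10⁻⁹) = 4.494×10⁻¹⁹ J.
Energy delivered: (12.6 mW)(762 s) = 9.601 J.
Photons incident: 9.601 / 4.494×10⁻¹⁹ = 2.136×10¹⁹, i.e. 2.136×10¹⁹/6.022×10²³ = 3.547×10⁻⁵ mol.
Fraction absorbed: 1 − 10^(−0.329) = 0.5312.
Photons absorbed: 0.5312 × 3.547×10⁻⁵ = 1.884×10⁻⁵ mol.
Φ = 7.89×10⁻⁶ mol / 1.884×10⁻⁵ mol photons = 0.42.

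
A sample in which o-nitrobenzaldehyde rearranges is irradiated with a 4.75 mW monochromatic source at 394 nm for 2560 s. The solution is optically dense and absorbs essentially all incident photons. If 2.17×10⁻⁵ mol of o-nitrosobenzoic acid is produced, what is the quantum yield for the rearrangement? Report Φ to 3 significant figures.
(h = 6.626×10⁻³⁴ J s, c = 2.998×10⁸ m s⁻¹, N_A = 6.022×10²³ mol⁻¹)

Photon energy at 394 nm: hc/λ = (6.626×10⁻³⁴)(2.998×10⁸)/(394×10⁻⁹) = 5.042×10⁻¹⁹ J.
Energy delivered: (4.75 mW)(2560 s) = 12.16 J.
Photons incident: 12.16 / 5.042×10⁻¹⁹ = 2.412×10¹⁹, i.e. 2.412×10¹⁹/6.022×10²³ = 4.005×10⁻⁵ mol.
Φ = 2.17×10⁻⁵ mol / 4.005×10⁻⁵ mol photons = 0.542.

Φ = 0.542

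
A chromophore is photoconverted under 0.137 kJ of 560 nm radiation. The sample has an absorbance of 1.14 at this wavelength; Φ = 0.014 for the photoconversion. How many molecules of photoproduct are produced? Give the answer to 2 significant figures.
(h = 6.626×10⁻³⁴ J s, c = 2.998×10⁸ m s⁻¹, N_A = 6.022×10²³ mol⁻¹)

Photon energy at 560 nm: hc/λ = (6.626×10⁻³⁴)(2.998×10⁸)/(560×10⁻⁹) = 3.547×10⁻¹⁹ J.
Incident energy: 0.137 kJ = 137 J.
Photons incident: 137 / 3.547×10⁻¹⁹ = 3.862×10²⁰, i.e. 3.862×10²⁰/6.022×10²³ = 6.413×10⁻⁴ mol.
Fraction absorbed: 1 − 10^(−1.14) = 0.9276.
Photons absorbed: 0.9276 × 6.413×10⁻⁴ = 5.949×10⁻⁴ mol.
Product: Φ × n_abs = 0.014 × 5.949×10⁻⁴ = 8.329×10⁻⁶ mol.
As a count: 8.329×10⁻⁶ × 6.022×10²³ = 5.0×10¹⁸.

5.0×10¹⁸ molecules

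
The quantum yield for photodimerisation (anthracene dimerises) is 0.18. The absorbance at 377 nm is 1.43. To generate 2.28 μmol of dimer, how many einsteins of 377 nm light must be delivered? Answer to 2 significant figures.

Product: 2.28 μmol = 2.28×10⁻⁶ mol.
Photons that must be absorbed: 2.28×10⁻⁶ / 0.18 = 1.267×10⁻⁵ mol.
Fraction absorbed: 1 − 10^(−1.43) = 0.9628.
Incident photons needed: 1.267×10⁻⁵ / 0.9628 = 1.316×10⁻⁵ mol.

1.3×10⁻⁵ einstein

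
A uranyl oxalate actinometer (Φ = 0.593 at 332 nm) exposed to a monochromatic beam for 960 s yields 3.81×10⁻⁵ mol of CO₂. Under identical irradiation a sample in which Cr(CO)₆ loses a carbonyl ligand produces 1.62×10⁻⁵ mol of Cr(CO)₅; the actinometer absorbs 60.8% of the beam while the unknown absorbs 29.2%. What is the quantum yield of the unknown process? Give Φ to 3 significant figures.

Φ = 0.525

Photons absorbed by the actinometer: 3.81×10⁻⁵ / 0.593 = 6.425×10⁻⁵ mol.
Incident flux: 6.425×10⁻⁵ / 0.608 = 1.057×10⁻⁴ einstein.
Absorbed by unknown: 0.292 × 1.057×10⁻⁴ = 3.086×10⁻⁵ mol.
Φ(unknown) = 1.62×10⁻⁵ / 3.086×10⁻⁵ = 0.525.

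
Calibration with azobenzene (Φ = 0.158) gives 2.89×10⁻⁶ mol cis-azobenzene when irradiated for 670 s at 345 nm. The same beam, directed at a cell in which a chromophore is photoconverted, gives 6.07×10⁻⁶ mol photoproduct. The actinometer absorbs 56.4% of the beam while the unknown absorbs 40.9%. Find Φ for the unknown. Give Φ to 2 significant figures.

Φ = 0.46

Photons absorbed by the actinometer: 2.89×10⁻⁶ / 0.158 = 1.829×10⁻⁵ mol.
Incident flux: 1.829×10⁻⁵ / 0.564 = 3.243×10⁻⁵ einstein.
Absorbed by unknown: 0.409 × 3.243×10⁻⁵ = 1.326×10⁻⁵ mol.
Φ(unknown) = 6.07×10⁻⁶ / 1.326×10⁻⁵ = 0.46.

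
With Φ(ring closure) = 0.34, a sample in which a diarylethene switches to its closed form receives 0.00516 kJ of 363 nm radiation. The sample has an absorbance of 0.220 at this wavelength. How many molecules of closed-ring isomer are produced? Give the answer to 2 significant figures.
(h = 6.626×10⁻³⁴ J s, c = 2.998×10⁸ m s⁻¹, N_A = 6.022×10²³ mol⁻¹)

1.3×10¹⁸ molecules

Photon energy at 363 nm: hc/λ = (6.626×10⁻³⁴)(2.998×10⁸)/(363×10⁻⁹) = 5.472×10⁻¹⁹ J.
Incident energy: 0.00516 kJ = 5.16 J.
Photons incident: 5.16 / 5.472×10⁻¹⁹ = 9.430×10¹⁸, i.e. 9.430×10¹⁸/6.022×10²³ = 1.566×10⁻⁵ mol.
Fraction absorbed: 1 − 10^(−0.220) = 0.3974.
Photons absorbed: 0.3974 × 1.566×10⁻⁵ = 6.223×10⁻⁶ mol.
Product: Φ × n_abs = 0.34 × 6.223×10⁻⁶ = 2.116×10⁻⁶ mol.
As a count: 2.116×10⁻⁶ × 6.022×10²³ = 1.3×10¹⁸.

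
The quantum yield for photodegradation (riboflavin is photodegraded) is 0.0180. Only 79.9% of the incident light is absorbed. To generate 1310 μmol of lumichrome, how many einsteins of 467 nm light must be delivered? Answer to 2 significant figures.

0.091 einstein

Product: 1310 μmol = 0.00131 mol.
Photons that must be absorbed: 0.00131 / 0.0180 = 0.07278 mol.
Incident photons needed: 0.07278 / 0.799 = 0.09109 mol.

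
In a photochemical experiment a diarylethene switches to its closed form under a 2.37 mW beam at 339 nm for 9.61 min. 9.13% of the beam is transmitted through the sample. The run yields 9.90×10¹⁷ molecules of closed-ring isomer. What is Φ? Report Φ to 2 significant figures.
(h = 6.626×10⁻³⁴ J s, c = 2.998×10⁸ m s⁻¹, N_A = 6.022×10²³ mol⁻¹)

Product: 9.90×10¹⁷ / 6.022×10²³ = 1.644×10⁻⁶ mol.
Photon energy at 339 nm: hc/λ = (6.626×10⁻³⁴)(2.998×10⁸)/(339×10⁻⁹) = 5.860×10⁻¹⁹ J.
Energy delivered: (2.37 mW)(576.6 s) = 1.367 J.
Photons incident: 1.367 / 5.860×10⁻¹⁹ = 2.333×10¹⁸, i.e. 2.333×10¹⁸/6.022×10²³ = 3.874×10⁻⁶ mol.
Fraction absorbed: 1 − 9.13/100 = 0.9087.
Photons absorbed: 0.9087 × 3.874×10⁻⁶ = 3.520×10⁻⁶ mol.
Φ = 1.644×10⁻⁶ mol / 3.520×10⁻⁶ mol photons = 0.47.

Φ = 0.47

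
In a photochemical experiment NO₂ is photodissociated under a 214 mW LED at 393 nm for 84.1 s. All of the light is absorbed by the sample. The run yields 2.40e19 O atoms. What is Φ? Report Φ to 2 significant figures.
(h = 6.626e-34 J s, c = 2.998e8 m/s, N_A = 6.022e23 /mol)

Φ = 0.67

Product: 2.40e19 / 6.022e23 = 3.985e-5 mol.
Photon energy at 393 nm: hc/λ = (6.626e-34)(2.998e8)/(393e-9) = 5.055e-19 J.
Energy delivered: (214 mW)(84.1 s) = 18.00 J.
Photons incident: 18.00 / 5.055e-19 = 3.561e19, i.e. 3.561e19/6.022e23 = 5.913e-5 mol.
Φ = 3.985e-5 mol / 5.913e-5 mol photons = 0.67.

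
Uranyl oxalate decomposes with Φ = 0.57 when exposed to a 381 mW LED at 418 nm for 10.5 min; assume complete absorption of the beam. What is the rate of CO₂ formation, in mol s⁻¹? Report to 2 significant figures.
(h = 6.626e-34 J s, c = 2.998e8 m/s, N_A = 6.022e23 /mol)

7.6e-7 mol s⁻¹

Photon energy at 418 nm: hc/λ = (6.626e-34)(2.998e8)/(418e-9) = 4.752e-19 J.
Energy delivered: (381 mW)(630 s) = 240.0 J.
Photons incident: 240.0 / 4.752e-19 = 5.051e20, i.e. 5.051e20/6.022e23 = 8.388e-4 mol.
Product formed: 0.57 × 8.388e-4 = 4.781e-4 mol.
Rate: 4.781e-4 / 630 s = 7.6e-7 mol s⁻¹.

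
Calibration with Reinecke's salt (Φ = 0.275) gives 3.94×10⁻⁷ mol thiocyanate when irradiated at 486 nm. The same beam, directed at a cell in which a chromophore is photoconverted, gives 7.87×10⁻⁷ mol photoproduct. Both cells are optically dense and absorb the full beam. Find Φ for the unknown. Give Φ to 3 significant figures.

Photons absorbed by the actinometer: 3.94×10⁻⁷ / 0.275 = 1.433×10⁻⁶ mol.
Φ(unknown) = 7.87×10⁻⁷ / 1.433×10⁻⁶ = 0.549.

Φ = 0.549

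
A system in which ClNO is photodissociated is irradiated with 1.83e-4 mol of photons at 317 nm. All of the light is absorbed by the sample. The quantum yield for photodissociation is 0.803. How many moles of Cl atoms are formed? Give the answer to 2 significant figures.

Product: Φ × n_abs = 0.803 × 1.83e-4 = 1.469e-4 mol.

1.5e-4 mol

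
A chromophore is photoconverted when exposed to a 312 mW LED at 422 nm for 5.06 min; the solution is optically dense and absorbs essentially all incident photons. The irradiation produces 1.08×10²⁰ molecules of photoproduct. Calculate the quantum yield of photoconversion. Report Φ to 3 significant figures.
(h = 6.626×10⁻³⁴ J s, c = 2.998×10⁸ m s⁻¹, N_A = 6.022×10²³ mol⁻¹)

Φ = 0.537

Product: 1.08×10²⁰ / 6.022×10²³ = 1.793×10⁻⁴ mol.
Photon energy at 422 nm: hc/λ = (6.626×10⁻³⁴)(2.998×10⁸)/(422×10⁻⁹) = 4.707×10⁻¹⁹ J.
Energy delivered: (312 mW)(303.6 s) = 94.72 J.
Photons incident: 94.72 / 4.707×10⁻¹⁹ = 2.012×10²⁰, i.e. 2.012×10²⁰/6.022×10²³ = 3.341×10⁻⁴ mol.
Φ = 1.793×10⁻⁴ mol / 3.341×10⁻⁴ mol photons = 0.537.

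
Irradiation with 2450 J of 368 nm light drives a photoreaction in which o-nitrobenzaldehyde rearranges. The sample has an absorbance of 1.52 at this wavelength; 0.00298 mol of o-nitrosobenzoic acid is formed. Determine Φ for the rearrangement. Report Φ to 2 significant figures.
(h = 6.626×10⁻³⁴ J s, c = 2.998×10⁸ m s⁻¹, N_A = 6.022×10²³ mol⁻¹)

Photon energy at 368 nm: hc/λ = (6.626×10⁻³⁴)(2.998×10⁸)/(368×10⁻⁹) = 5.398×10⁻¹⁹ J.
Photons incident: 2450 / 5.398×10⁻¹⁹ = 4.539×10²¹, i.e. 4.539×10²¹/6.022×10²³ = 0.007537 mol.
Fraction absorbed: 1 − 10^(−1.52) = 0.9698.
Photons absorbed: 0.9698 × 0.007537 = 0.007309 mol.
Φ = 0.00298 mol / 0.007309 mol photons = 0.41.

Φ = 0.41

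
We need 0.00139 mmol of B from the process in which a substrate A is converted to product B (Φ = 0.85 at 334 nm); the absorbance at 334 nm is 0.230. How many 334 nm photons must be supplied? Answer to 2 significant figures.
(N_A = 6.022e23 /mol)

2.4e18 photons

Product: 0.00139 mmol = 1.39e-6 mol.
Photons that must be absorbed: 1.39e-6 / 0.85 = 1.635e-6 mol.
Fraction absorbed: 1 − 10^(−0.230) = 0.4112.
Incident photons needed: 1.635e-6 / 0.4112 = 3.976e-6 mol.
Photon count: 3.976e-6 × 6.022e23 = 2.4e18.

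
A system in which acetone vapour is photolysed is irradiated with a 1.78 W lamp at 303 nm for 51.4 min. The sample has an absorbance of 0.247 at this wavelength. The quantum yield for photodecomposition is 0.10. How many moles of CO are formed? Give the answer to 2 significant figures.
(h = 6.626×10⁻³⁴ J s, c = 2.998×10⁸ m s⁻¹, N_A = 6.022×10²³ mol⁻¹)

Photon energy at 303 nm: hc/λ = (6.626×10⁻³⁴)(2.998×10⁸)/(303×10⁻⁹) = 6.556×10⁻¹⁹ J.
Energy delivered: (1.78 W)(3084 s) = 5490 J.
Photons incident: 5490 / 6.556×10⁻¹⁹ = 8.374×10²¹, i.e. 8.374×10²¹/6.022×10²³ = 0.01391 mol.
Fraction absorbed: 1 − 10^(−0.247) = 0.4338.
Photons absorbed: 0.4338 × 0.01391 = 0.006034 mol.
Product: Φ × n_abs = 0.10 × 0.006034 = 6.034×10⁻⁴ mol.

6.0×10⁻⁴ mol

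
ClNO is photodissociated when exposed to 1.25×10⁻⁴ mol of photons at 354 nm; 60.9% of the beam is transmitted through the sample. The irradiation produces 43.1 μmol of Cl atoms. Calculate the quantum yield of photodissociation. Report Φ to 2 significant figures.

Φ = 0.88

Product: 43.1 μmol = 4.31×10⁻⁵ mol.
Fraction absorbed: 1 − 60.9/100 = 0.3910.
Photons absorbed: 0.3910 × 1.25×10⁻⁴ = 4.888×10⁻⁵ mol.
Φ = 4.31×10⁻⁵ mol / 4.888×10⁻⁵ mol photons = 0.88.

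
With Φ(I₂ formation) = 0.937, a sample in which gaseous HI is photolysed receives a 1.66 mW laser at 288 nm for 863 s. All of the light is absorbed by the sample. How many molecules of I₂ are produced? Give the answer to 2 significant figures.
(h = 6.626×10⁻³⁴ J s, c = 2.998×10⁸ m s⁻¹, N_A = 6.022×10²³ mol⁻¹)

1.9×10¹⁸ molecules

Photon energy at 288 nm: hc/λ = (6.626×10⁻³⁴)(2.998×10⁸)/(288×10⁻⁹) = 6.897×10⁻¹⁹ J.
Energy delivered: (1.66 mW)(863 s) = 1.433 J.
Photons incident: 1.433 / 6.897×10⁻¹⁹ = 2.078×10¹⁸, i.e. 2.078×10¹⁸/6.022×10²³ = 3.451×10⁻⁶ mol.
Product: Φ × n_abs = 0.937 × 3.451×10⁻⁶ = 3.234×10⁻⁶ mol.
As a count: 3.234×10⁻⁶ × 6.022×10²³ = 1.9×10¹⁸.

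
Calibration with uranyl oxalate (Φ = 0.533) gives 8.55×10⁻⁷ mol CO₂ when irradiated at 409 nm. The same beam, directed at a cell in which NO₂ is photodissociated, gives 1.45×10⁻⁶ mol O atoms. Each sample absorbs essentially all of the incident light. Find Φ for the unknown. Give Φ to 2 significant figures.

Photons absorbed by the actinometer: 8.55×10⁻⁷ / 0.533 = 1.604×10⁻⁶ mol.
Φ(unknown) = 1.45×10⁻⁶ / 1.604×10⁻⁶ = 0.90.

Φ = 0.90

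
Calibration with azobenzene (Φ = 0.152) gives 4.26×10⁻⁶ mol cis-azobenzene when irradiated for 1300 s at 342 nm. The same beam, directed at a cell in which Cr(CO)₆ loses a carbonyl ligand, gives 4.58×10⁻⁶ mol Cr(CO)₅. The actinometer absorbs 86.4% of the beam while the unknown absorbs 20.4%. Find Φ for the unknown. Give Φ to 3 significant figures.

Φ = 0.692

Photons absorbed by the actinometer: 4.26×10⁻⁶ / 0.152 = 2.803×10⁻⁵ mol.
Incident flux: 2.803×10⁻⁵ / 0.864 = 3.244×10⁻⁵ einstein.
Absorbed by unknown: 0.204 × 3.244×10⁻⁵ = 6.618×10⁻⁶ mol.
Φ(unknown) = 4.58×10⁻⁶ / 6.618×10⁻⁶ = 0.692.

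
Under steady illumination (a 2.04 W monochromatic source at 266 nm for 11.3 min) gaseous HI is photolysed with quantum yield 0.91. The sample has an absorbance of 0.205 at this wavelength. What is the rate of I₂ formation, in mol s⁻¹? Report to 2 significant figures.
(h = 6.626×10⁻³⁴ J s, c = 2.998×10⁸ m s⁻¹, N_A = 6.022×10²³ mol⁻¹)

Photon energy at 266 nm: hc/λ = (6.626×10⁻³⁴)(2.998×10⁸)/(266×10⁻⁹) = 7.468×10⁻¹⁹ J.
Energy delivered: (2.04 W)(678 s) = 1383 J.
Photons incident: 1383 / 7.468×10⁻¹⁹ = 1.852×10²¹, i.e. 1.852×10²¹/6.022×10²³ = 0.003075 mol.
Fraction absorbed: 1 − 10^(−0.205) = 0.3763.
Photons absorbed: 0.3763 × 0.003075 = 0.001157 mol.
Product formed: 0.91 × 0.001157 = 0.001053 mol.
Rate: 0.001053 / 678 s = 1.6×10⁻⁶ mol s⁻¹.

1.6×10⁻⁶ mol s⁻¹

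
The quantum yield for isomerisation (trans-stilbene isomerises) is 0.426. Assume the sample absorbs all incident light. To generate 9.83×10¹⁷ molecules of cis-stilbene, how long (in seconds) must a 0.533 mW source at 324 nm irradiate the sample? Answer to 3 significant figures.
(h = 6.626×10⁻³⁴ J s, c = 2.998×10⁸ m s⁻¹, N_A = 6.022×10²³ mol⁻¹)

t ≈ 2650 s

Product: 9.83×10¹⁷ / 6.022×10²³ = 1.632×10⁻⁶ mol.
Photons that must be absorbed: 1.632×10⁻⁶ / 0.426 = 3.831×10⁻⁶ mol.
Photon energy: hc/λ = 6.131×10⁻¹⁹ J; per mole, 3.692×10⁵ J mol⁻¹.
Energy required: 3.831×10⁻⁶ × 3.692×10⁵ = 1.414 J.
Time: 1.414 J / 0.000533 W = 2650 s.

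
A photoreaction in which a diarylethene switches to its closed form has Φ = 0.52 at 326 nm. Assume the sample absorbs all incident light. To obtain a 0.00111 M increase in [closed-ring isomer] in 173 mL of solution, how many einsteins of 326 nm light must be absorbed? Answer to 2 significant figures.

Product: (0.00111 M)(0.173 L) = 1.920×10⁻⁴ mol.
Photons that must be absorbed: 1.920×10⁻⁴ / 0.52 = 3.692×10⁻⁴ mol.

3.7×10⁻⁴ einstein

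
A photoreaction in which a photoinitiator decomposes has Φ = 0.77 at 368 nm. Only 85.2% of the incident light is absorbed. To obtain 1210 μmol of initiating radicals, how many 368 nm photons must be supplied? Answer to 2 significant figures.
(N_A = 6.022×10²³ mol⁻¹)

Product: 1210 μmol = 0.00121 mol.
Photons that must be absorbed: 0.00121 / 0.77 = 0.001571 mol.
Incident photons needed: 0.001571 / 0.852 = 0.001844 mol.
Photon count: 0.001844 × 6.022×10²³ = 1.1×10²¹.

1.1×10²¹ photons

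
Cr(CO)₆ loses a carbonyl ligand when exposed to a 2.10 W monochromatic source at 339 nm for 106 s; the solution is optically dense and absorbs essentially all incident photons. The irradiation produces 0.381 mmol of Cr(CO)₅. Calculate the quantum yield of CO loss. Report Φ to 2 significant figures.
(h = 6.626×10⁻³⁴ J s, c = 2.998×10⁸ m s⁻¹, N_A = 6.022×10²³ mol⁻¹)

Φ = 0.60

Product: 0.381 mmol = 3.81×10⁻⁴ mol.
Photon energy at 339 nm: hc/λ = (6.626×10⁻³⁴)(2.998×10⁸)/(339×10⁻⁹) = 5.860×10⁻¹⁹ J.
Energy delivered: (2.10 W)(106 s) = 222.6 J.
Photons incident: 222.6 / 5.860×10⁻¹⁹ = 3.799×10²⁰, i.e. 3.799×10²⁰/6.022×10²³ = 6.309×10⁻⁴ mol.
Φ = 3.81×10⁻⁴ mol / 6.309×10⁻⁴ mol photons = 0.60.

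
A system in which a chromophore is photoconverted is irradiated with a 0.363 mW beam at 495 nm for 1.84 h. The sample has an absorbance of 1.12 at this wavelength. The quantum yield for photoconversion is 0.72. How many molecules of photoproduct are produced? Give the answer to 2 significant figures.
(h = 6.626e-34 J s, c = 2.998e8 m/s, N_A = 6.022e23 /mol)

4.0e18 molecules

Photon energy at 495 nm: hc/λ = (6.626e-34)(2.998e8)/(495e-9) = 4.013e-19 J.
Energy delivered: (0.363 mW)(6624 s) = 2.405 J.
Photons incident: 2.405 / 4.013e-19 = 5.993e18, i.e. 5.993e18/6.022e23 = 9.952e-6 mol.
Fraction absorbed: 1 − 10^(−1.12) = 0.9241.
Photons absorbed: 0.9241 × 9.952e-6 = 9.197e-6 mol.
Product: Φ × n_abs = 0.72 × 9.197e-6 = 6.622e-6 mol.
As a count: 6.622e-6 × 6.022e23 = 4.0e18.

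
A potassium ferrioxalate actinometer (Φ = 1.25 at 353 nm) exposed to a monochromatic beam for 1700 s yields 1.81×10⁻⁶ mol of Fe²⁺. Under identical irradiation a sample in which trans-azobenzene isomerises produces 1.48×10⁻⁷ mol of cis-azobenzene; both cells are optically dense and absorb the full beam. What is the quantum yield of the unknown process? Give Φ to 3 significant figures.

Φ = 0.102

Photons absorbed by the actinometer: 1.81×10⁻⁶ / 1.25 = 1.448×10⁻⁶ mol.
Φ(unknown) = 1.48×10⁻⁷ / 1.448×10⁻⁶ = 0.102.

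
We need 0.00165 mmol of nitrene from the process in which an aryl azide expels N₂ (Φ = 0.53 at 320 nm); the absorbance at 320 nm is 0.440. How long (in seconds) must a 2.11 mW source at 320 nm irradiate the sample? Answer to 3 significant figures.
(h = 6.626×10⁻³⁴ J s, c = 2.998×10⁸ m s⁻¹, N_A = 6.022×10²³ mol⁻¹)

Product: 0.00165 mmol = 1.65×10⁻⁶ mol.
Photons that must be absorbed: 1.65×10⁻⁶ / 0.53 = 3.113×10⁻⁶ mol.
Fraction absorbed: 1 − 10^(−0.440) = 0.6369.
Incident photons needed: 3.113×10⁻⁶ / 0.6369 = 4.888×10⁻⁶ mol.
Photon energy: hc/λ = 6.208×10⁻¹⁹ J; per mole, 3.738×10⁵ J mol⁻¹.
Energy required: 4.888×10⁻⁶ × 3.738×10⁵ = 1.827 J.
Time: 1.827 J / 0.00211 W = 866 s.

t ≈ 866 s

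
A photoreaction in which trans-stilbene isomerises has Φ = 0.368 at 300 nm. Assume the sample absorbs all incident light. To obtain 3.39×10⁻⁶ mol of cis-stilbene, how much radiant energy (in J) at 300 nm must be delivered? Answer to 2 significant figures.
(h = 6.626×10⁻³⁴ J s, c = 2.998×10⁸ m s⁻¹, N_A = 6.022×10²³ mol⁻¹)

3.7 J

Photons that must be absorbed: 3.39×10⁻⁶ / 0.368 = 9.212×10⁻⁶ mol.
Photon energy: hc/λ = 6.622×10⁻¹⁹ J; per mole, 3.988×10⁵ J mol⁻¹.
Energy required: 9.212×10⁻⁶ × 3.988×10⁵ = 3.7 J.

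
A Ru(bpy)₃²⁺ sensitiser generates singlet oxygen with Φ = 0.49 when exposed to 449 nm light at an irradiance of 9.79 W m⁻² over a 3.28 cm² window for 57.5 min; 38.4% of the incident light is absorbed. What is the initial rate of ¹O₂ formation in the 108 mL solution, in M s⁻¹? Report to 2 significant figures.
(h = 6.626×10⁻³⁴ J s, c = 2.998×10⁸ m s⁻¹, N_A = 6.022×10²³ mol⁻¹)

2.1×10⁻⁸ M s⁻¹

Photon energy at 449 nm: hc/λ = (6.626×10⁻³⁴)(2.998×10⁸)/(449×10⁻⁹) = 4.424×10⁻¹⁹ J.
Energy delivered: (9.79 W m⁻²)(3.28×10⁻⁴ m²)(3450 s) = 11.08 J.
Photons incident: 11.08 / 4.424×10⁻¹⁹ = 2.505×10¹⁹, i.e. 2.505×10¹⁹/6.022×10²³ = 4.160×10⁻⁵ mol.
Photons absorbed: 0.384 × 4.160×10⁻⁵ = 1.597×10⁻⁵ mol.
Product formed: 0.49 × 1.597×10⁻⁵ = 7.825×10⁻⁶ mol.
Rate: 7.825×10⁻⁶ mol / (3450 s × 0.108 L) = 2.1×10⁻⁸ M s⁻¹.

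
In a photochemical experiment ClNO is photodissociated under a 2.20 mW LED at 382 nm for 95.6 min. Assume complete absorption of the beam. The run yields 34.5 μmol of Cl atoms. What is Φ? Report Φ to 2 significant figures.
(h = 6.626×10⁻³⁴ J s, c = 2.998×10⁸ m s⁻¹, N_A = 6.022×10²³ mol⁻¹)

Φ = 0.86

Product: 34.5 μmol = 3.45×10⁻⁵ mol.
Photon energy at 382 nm: hc/λ = (6.626×10⁻³⁴)(2.998×10⁸)/(382×10⁻⁹) = 5.200×10⁻¹⁹ J.
Energy delivered: (2.20 mW)(5736 s) = 12.62 J.
Photons incident: 12.62 / 5.200×10⁻¹⁹ = 2.427×10¹⁹, i.e. 2.427×10¹⁹/6.022×10²³ = 4.030×10⁻⁵ mol.
Φ = 3.45×10⁻⁵ mol / 4.030×10⁻⁵ mol photons = 0.86.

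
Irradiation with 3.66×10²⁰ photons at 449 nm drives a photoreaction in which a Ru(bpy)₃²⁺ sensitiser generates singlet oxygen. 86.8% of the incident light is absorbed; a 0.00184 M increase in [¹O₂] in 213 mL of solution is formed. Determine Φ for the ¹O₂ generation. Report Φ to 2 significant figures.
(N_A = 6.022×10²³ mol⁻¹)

Product: (0.00184 M)(0.213 L) = 3.919×10⁻⁴ mol.
Moles of photons: 3.66×10²⁰ / 6.022×10²³ = 6.078×10⁻⁴ mol.
Photons absorbed: 0.868 × 6.078×10⁻⁴ = 5.276×10⁻⁴ mol.
Φ = 3.919×10⁻⁴ mol / 5.276×10⁻⁴ mol photons = 0.74.

Φ = 0.74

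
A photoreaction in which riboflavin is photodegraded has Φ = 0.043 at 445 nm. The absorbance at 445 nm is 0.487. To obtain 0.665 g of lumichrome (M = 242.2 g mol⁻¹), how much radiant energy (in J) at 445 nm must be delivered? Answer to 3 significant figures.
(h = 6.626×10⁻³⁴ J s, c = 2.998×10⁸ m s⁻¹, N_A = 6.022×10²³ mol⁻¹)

Product: 0.665 g / 242.2 g mol⁻¹ = 0.002746 mol.
Photons that must be absorbed: 0.002746 / 0.043 = 0.06386 mol.
Fraction absorbed: 1 − 10^(−0.487) = 0.6742.
Incident photons needed: 0.06386 / 0.6742 = 0.09472 mol.
Photon energy: hc/λ = 4.464×10⁻¹⁹ J; per mole, 2.688×10⁵ J mol⁻¹.
Energy required: 0.09472 × 2.688×10⁵ = 2.55×10⁴ J.

2.55×10⁴ J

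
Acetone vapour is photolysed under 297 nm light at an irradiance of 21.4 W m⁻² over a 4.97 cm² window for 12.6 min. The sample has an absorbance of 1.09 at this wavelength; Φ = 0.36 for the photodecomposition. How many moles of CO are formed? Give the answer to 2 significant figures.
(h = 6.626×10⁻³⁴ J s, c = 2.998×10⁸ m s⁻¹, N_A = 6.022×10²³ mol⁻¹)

6.6×10⁻⁶ mol

Photon energy at 297 nm: hc/λ = (6.626×10⁻³⁴)(2.998×10⁸)/(297×10⁻⁹) = 6.688×10⁻¹⁹ J.
Energy delivered: (21.4 W m⁻²)(4.97×10⁻⁴ m²)(756 s) = 8.041 J.
Photons incident: 8.041 / 6.688×10⁻¹⁹ = 1.202×10¹⁹, i.e. 1.202×10¹⁹/6.022×10²³ = 1.996×10⁻⁵ mol.
Fraction absorbed: 1 − 10^(−1.09) = 0.9187.
Photons absorbed: 0.9187 × 1.996×10⁻⁵ = 1.834×10⁻⁵ mol.
Product: Φ × n_abs = 0.36 × 1.834×10⁻⁵ = 6.602×10⁻⁶ mol.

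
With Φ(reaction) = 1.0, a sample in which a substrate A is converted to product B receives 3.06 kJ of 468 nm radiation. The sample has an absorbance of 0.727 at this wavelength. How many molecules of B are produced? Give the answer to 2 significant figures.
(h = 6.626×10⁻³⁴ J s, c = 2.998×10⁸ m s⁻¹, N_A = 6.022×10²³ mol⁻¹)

5.9×10²¹ molecules

Photon energy at 468 nm: hc/λ = (6.626×10⁻³⁴)(2.998×10⁸)/(468×10⁻⁹) = 4.245×10⁻¹⁹ J.
Incident energy: 3.06 kJ = 3060 J.
Photons incident: 3060 / 4.245×10⁻¹⁹ = 7.208×10²¹, i.e. 7.208×10²¹/6.022×10²³ = 0.01197 mol.
Fraction absorbed: 1 − 10^(−0.727) = 0.8125.
Photons absorbed: 0.8125 × 0.01197 = 0.009726 mol.
Product: Φ × n_abs = 1.0 × 0.009726 = 0.009726 mol.
As a count: 0.009726 × 6.022×10²³ = 5.9×10²¹.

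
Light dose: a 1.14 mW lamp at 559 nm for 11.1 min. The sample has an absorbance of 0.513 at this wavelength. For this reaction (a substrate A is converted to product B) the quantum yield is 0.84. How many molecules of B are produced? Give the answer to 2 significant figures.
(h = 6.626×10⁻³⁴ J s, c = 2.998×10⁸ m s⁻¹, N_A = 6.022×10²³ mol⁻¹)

Photon energy at 559 nm: hc/λ = (6.626×10⁻³⁴)(2.998×10⁸)/(559×10⁻⁹) = 3.554×10⁻¹⁹ J.
Energy delivered: (1.14 mW)(666 s) = 0.7592 J.
Photons incident: 0.7592 / 3.554×10⁻¹⁹ = 2.136×10¹⁸, i.e. 2.136×10¹⁸/6.022×10²³ = 3.547×10⁻⁶ mol.
Fraction absorbed: 1 − 10^(−0.513) = 0.6931.
Photons absorbed: 0.6931 × 3.547×10⁻⁶ = 2.458×10⁻⁶ mol.
Product: Φ × n_abs = 0.84 × 2.458×10⁻⁶ = 2.065×10⁻⁶ mol.
As a count: 2.065×10⁻⁶ × 6.022×10²³ = 1.2×10¹⁸.

1.2×10¹⁸ molecules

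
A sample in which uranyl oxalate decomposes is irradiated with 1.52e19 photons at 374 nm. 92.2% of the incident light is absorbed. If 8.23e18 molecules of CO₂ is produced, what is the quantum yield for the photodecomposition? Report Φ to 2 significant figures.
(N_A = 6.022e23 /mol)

Φ = 0.59

Product: 8.23e18 / 6.022e23 = 1.367e-5 mol.
Moles of photons: 1.52e19 / 6.022e23 = 2.524e-5 mol.
Photons absorbed: 0.922 × 2.524e-5 = 2.327e-5 mol.
Φ = 1.367e-5 mol / 2.327e-5 mol photons = 0.59.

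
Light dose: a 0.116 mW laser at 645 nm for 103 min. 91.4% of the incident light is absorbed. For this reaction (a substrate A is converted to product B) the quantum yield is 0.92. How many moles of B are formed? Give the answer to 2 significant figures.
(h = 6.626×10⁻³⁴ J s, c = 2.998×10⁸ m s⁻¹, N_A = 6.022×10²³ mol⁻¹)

3.3×10⁻⁶ mol

Photon energy at 645 nm: hc/λ = (6.626×10⁻³⁴)(2.998×10⁸)/(645×10⁻⁹) = 3.080×10⁻¹⁹ J.
Energy delivered: (0.116 mW)(6180 s) = 0.7169 J.
Photons incident: 0.7169 / 3.080×10⁻¹⁹ = 2.328×10¹⁸, i.e. 2.328×10¹⁸/6.022×10²³ = 3.866×10⁻⁶ mol.
Photons absorbed: 0.914 × 3.866×10⁻⁶ = 3.534×10⁻⁶ mol.
Product: Φ × n_abs = 0.92 × 3.534×10⁻⁶ = 3.251×10⁻⁶ mol.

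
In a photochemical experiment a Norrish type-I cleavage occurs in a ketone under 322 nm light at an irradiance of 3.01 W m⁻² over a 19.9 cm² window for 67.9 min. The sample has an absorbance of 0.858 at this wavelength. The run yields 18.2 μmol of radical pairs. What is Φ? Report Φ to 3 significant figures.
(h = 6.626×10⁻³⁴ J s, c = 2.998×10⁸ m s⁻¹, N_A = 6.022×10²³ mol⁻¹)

Product: 18.2 μmol = 1.82×10⁻⁵ mol.
Photon energy at 322 nm: hc/λ = (6.626×10⁻³⁴)(2.998×10⁸)/(322×10⁻⁹) = 6.169×10⁻¹⁹ J.
Energy delivered: (3.01 W m⁻²)(19.9×10⁻⁴ m²)(4074 s) = 24.40 J.
Photons incident: 24.40 / 6.169×10⁻¹⁹ = 3.955×10¹⁹, i.e. 3.955×10¹⁹/6.022×10²³ = 6.568×10⁻⁵ mol.
Fraction absorbed: 1 − 10^(−0.858) = 0.8613.
Photons absorbed: 0.8613 × 6.568×10⁻⁵ = 5.657×10⁻⁵ mol.
Φ = 1.82×10⁻⁵ mol / 5.657×10⁻⁵ mol photons = 0.322.

Φ = 0.322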